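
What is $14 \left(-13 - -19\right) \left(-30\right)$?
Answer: $-2520$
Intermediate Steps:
$14 \left(-13 - -19\right) \left(-30\right) = 14 \left(-13 + 19\right) \left(-30\right) = 14 \cdot 6 \left(-30\right) = 84 \left(-30\right) = -2520$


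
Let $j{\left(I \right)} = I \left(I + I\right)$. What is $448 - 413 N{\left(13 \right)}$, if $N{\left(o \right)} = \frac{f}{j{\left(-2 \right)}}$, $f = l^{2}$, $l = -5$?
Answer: $- \frac{6741}{8} \approx -842.63$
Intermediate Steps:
$j{\left(I \right)} = 2 I^{2}$ ($j{\left(I \right)} = I 2 I = 2 I^{2}$)
$f = 25$ ($f = \left(-5\right)^{2} = 25$)
$N{\left(o \right)} = \frac{25}{8}$ ($N{\left(o \right)} = \frac{25}{2 \left(-2\right)^{2}} = \frac{25}{2 \cdot 4} = \frac{25}{8}$)
$448 - 413 N{\left(13 \right)} = 448 - \frac{10325}{8} = - \frac{6741}{8}$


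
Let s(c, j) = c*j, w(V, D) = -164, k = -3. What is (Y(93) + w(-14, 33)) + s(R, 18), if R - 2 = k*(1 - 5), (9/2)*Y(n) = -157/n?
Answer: 73342/837 ≈ 87.625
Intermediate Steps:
Y(n) = -314/(9*n) (Y(n) = 2*(-157/n)/9 = -314/(9*n))
R = 14 (R = 2 - 3*(1 - 5) = 2 - 3*(-4) = 2 + 12 = 14)
(Y(93) + w(-14, 33)) + s(R, 18) = (-314/9/93 - 164) + 14*18 = (-314/9*1/93 - 164) + 252 = (-314/837 - 164) + 252 = -137582/837 + 252 = 73342/837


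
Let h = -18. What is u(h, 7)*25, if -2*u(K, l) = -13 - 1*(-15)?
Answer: -25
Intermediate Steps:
u(K, l) = -1 (u(K, l) = -(-13 - 1*(-15))/2 = -(-13 + 15)/2 = -½*2 = -1)
u(h, 7)*25 = -1*25 = -25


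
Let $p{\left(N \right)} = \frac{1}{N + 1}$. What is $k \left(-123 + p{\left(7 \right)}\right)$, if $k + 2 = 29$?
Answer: $- \frac{26541}{8} \approx -3317.6$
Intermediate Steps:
$k = 27$ ($k = -2 + 29 = 27$)
$p{\left(N \right)} = \frac{1}{1 + N}$
$k \left(-123 + p{\left(7 \right)}\right) = 27 \left(-123 + \frac{1}{1 + 7}\right) = 27 \left(-123 + \frac{1}{8}\right) = 27 \left(- \frac{983}{8}\right) = - \frac{26541}{8}$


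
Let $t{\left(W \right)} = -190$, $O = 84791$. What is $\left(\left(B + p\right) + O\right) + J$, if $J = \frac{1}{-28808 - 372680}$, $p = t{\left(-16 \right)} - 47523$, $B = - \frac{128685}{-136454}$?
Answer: $\frac{1015678339483941}{27392321776} \approx 37079.0$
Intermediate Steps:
$B = \frac{128685}{136454}$ ($B = \left(-128685\right) \left(- \frac{1}{136454}\right) = \frac{128685}{136454} \approx 0.94306$)
$p = -47713$ ($p = -190 - 47523 = -47713$)
$J = - \frac{1}{401488}$ ($J = \frac{1}{-401488} = - \frac{1}{401488} \approx -2.4907 \cdot 10^{-6}$)
$\left(\left(B + p\right) + O\right) + J = \left(\left(\frac{128685}{136454} - 47713\right) + 84791\right) - \frac{1}{401488} = \left(- \frac{6510501017}{136454} + 84791\right) - \frac{1}{401488} = \frac{5059570097}{136454} - \frac{1}{401488} = \frac{1015678339483941}{27392321776}$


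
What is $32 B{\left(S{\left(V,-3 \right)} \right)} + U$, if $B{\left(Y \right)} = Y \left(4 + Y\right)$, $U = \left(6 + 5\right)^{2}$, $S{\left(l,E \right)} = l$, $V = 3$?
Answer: $793$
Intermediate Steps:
$U = 121$ ($U = 11^{2} = 121$)
$32 B{\left(S{\left(V,-3 \right)} \right)} + U = 32 \cdot 3 \left(4 + 3\right) + 121 = 32 \cdot 3 \cdot 7 + 121 = 32 \cdot 21 + 121 = 672 + 121 = 793$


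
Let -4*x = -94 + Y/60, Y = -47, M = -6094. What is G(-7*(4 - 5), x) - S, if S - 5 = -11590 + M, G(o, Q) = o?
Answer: 17686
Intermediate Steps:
x = 5687/240 (x = -(-94 - 47/60)/4 = -1/4*(-5687/60) = 5687/240 ≈ 23.696)
S = -17679 (S = 5 + (-11590 - 6094) = 5 - 17684 = -17679)
G(-7*(4 - 5), x) - S = -7*(4 - 5) - 1*(-17679) = -7*(-1) + 17679 = 7 + 17679 = 17686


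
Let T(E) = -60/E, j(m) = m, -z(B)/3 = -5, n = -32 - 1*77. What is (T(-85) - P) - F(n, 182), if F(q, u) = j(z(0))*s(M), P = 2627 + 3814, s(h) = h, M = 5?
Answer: -110760/17 ≈ -6515.3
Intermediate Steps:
n = -109 (n = -32 - 77 = -109)
z(B) = 15 (z(B) = -3*(-5) = 15)
P = 6441
F(q, u) = 75 (F(q, u) = 15*5 = 75)
(T(-85) - P) - F(n, 182) = (-60/(-85) - 1*6441) - 1*75 = (-60*(-1/85) - 6441) - 75 = (12/17 - 6441) - 75 = -109485/17 - 75 = -110760/17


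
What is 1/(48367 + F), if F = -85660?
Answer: -1/37293 ≈ -2.6815e-5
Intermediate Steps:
1/(48367 + F) = 1/(48367 - 85660) = 1/(-37293) = -1/37293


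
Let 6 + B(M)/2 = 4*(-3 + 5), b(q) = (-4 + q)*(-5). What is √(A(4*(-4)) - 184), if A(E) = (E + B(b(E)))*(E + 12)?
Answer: 2*I*√34 ≈ 11.662*I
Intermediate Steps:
b(q) = 20 - 5*q
B(M) = 4 (B(M) = -12 + 2*(4*(-3 + 5)) = -12 + 2*(4*2) = -12 + 2*8 = -12 + 16 = 4)
A(E) = (4 + E)*(12 + E) (A(E) = (E + 4)*(E + 12) = (4 + E)*(12 + E))
√(A(4*(-4)) - 184) = √((48 + (4*(-4))² + 16*(4*(-4))) - 184) = √((48 + (-16)² + 16*(-16)) - 184) = √((48 + 256 - 256) - 184) = √(48 - 184) = √(-136) = 2*I*√34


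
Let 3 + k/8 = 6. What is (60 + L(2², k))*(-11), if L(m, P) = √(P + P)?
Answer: -660 - 44*√3 ≈ -736.21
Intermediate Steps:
k = 24 (k = -24 + 8*6 = -24 + 48 = 24)
L(m, P) = √2*√P (L(m, P) = √(2*P) = √2*√P)
(60 + L(2², k))*(-11) = (60 + √2*√24)*(-11) = (60 + √2*(2*√6))*(-11) = (60 + 4*√3)*(-11) = -660 - 44*√3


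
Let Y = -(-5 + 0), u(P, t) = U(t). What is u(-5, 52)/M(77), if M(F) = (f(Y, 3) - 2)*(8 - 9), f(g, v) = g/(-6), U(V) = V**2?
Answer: 16224/17 ≈ 954.35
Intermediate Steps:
u(P, t) = t**2
Y = 5 (Y = -1*(-5) = 5)
f(g, v) = -g/6 (f(g, v) = g*(-1/6) = -g/6)
M(F) = 17/6 (M(F) = (-1/6*5 - 2)*(8 - 9) = (-5/6 - 2)*(-1) = -17/6*(-1) = 17/6)
u(-5, 52)/M(77) = 52**2/(17/6) = 2704*(6/17) = 16224/17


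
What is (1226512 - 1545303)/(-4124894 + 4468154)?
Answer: -318791/343260 ≈ -0.92872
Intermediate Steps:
(1226512 - 1545303)/(-4124894 + 4468154) = -318791/343260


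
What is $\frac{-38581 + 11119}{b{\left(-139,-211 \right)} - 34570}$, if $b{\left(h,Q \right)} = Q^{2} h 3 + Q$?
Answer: $\frac{13731}{9300019} \approx 0.0014764$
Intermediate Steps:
$b{\left(h,Q \right)} = Q + 3 h Q^{2}$ ($b{\left(h,Q \right)} = h Q^{2} \cdot 3 + Q = 3 h Q^{2} + Q = Q + 3 h Q^{2}$)
$\frac{-38581 + 11119}{b{\left(-139,-211 \right)} - 34570} = \frac{-38581 + 11119}{- 211 \left(1 + 3 \left(-211\right) \left(-139\right)\right) - 34570} = - \frac{27462}{- 211 \left(1 + 87987\right) - 34570} = - \frac{27462}{\left(-211\right) 87988 - 34570} = - \frac{27462}{-18565468 - 34570} = - \frac{27462}{-18600038} = \left(-27462\right) \left(- \frac{1}{18600038}\right) = \frac{13731}{9300019}$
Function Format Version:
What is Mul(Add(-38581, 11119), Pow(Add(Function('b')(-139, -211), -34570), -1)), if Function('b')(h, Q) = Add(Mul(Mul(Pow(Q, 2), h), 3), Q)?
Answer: Rational(13731, 9300019) ≈ 0.0014764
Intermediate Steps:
Function('b')(h, Q) = Add(Q, Mul(3, h, Pow(Q, 2))) (Function('b')(h, Q) = Add(Mul(Mul(h, Pow(Q, 2)), 3), Q) = Add(Mul(3, h, Pow(Q, 2)), Q) = Add(Q, Mul(3, h, Pow(Q, 2))))
Mul(Add(-38581, 11119), Pow(Add(Function('b')(-139, -211), -34570), -1)) = Mul(Add(-38581, 11119), Pow(Add(Mul(-211, Add(1, Mul(3, -211, -139))), -34570), -1)) = Mul(-27462, Pow(Add(Mul(-211, Add(1, 87987)), -34570), -1)) = Mul(-27462, Pow(Add(Mul(-211, 87988), -34570), -1)) = Mul(-27462, Pow(Add(-18565468, -34570), -1)) = Mul(-27462, Pow(-18600038, -1)) = Mul(-27462, Rational(-1, 18600038)) = Rational(13731, 9300019)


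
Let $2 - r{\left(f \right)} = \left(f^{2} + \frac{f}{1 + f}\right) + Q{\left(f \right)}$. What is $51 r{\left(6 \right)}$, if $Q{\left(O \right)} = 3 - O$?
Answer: $- \frac{11373}{7} \approx -1624.7$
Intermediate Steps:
$r{\left(f \right)} = -1 + f - f^{2} - \frac{f}{1 + f}$ ($r{\left(f \right)} = 2 - \left(\left(f^{2} + \frac{f}{1 + f}\right) - \left(-3 + f\right)\right) = 2 - \left(3 + f^{2} - f + \frac{f}{1 + f}\right) = -1 + f - f^{2} - \frac{f}{1 + f}$)
$51 r{\left(6 \right)} = 51 \frac{-1 - 6 - 6^{3}}{1 + 6} = 51 \frac{-1 - 6 - 216}{7} = 51 \cdot \frac{1}{7} \left(-223\right) = 51 \left(- \frac{223}{7}\right) = - \frac{11373}{7}$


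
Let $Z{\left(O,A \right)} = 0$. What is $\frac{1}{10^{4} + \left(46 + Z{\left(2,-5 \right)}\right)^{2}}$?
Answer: $\frac{1}{12116} \approx 8.2535 \cdot 10^{-5}$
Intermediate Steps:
$\frac{1}{10^{4} + \left(46 + Z{\left(2,-5 \right)}\right)^{2}} = \frac{1}{10^{4} + \left(46 + 0\right)^{2}} = \frac{1}{10000 + 46^{2}} = \frac{1}{10000 + 2116} = \frac{1}{12116}$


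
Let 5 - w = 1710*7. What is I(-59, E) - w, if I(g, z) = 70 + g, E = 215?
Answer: 11976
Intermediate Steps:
w = -11965 (w = 5 - 1710*7 = 5 - 1*11970 = 5 - 11970 = -11965)
I(-59, E) - w = (70 - 59) - 1*(-11965) = 11 + 11965 = 11976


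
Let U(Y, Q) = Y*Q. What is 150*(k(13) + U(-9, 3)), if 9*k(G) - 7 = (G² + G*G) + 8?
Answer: 5500/3 ≈ 1833.3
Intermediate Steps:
U(Y, Q) = Q*Y
k(G) = 5/3 + 2*G²/9 (k(G) = 7/9 + ((G² + G*G) + 8)/9 = 7/9 + ((G² + G²) + 8)/9 = 7/9 + (2*G² + 8)/9 = 7/9 + (8 + 2*G²)/9 = 7/9 + (8/9 + 2*G²/9) = 5/3 + 2*G²/9)
150*(k(13) + U(-9, 3)) = 150*((5/3 + (2/9)*13²) + 3*(-9)) = 150*((5/3 + (2/9)*169) - 27) = 150*((5/3 + 338/9) - 27) = 150*(353/9 - 27) = 150*(110/9) = 5500/3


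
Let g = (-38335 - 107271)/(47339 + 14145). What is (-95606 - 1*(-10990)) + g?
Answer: -2601337875/30742 ≈ -84618.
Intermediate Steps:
g = -72803/30742 (g = -145606/61484 = -145606*1/61484 = -72803/30742 ≈ -2.3682)
(-95606 - 1*(-10990)) + g = (-95606 - 1*(-10990)) - 72803/30742 = (-95606 + 10990) - 72803/30742 = -84616 - 72803/30742 = -2601337875/30742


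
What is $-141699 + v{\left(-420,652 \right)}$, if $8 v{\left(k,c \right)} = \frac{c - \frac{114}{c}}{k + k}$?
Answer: $- \frac{62084609155}{438144} \approx -1.417 \cdot 10^{5}$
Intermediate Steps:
$v{\left(k,c \right)} = \frac{c - \frac{114}{c}}{16 k}$ ($v{\left(k,c \right)} = \frac{\left(c - \frac{114}{c}\right) \frac{1}{k + k}}{8} = \frac{\left(c - \frac{114}{c}\right) \frac{1}{2 k}}{8} = \frac{\frac{1}{2} \frac{1}{k} \left(c - \frac{114}{c}\right)}{8} = \frac{c - \frac{114}{c}}{16 k}$)
$-141699 + v{\left(-420,652 \right)} = -141699 + \frac{-114 + 652^{2}}{16 \cdot 652 \left(-420\right)} = -141699 + \frac{1}{16} \cdot \frac{1}{652} \left(- \frac{1}{420}\right) \left(-114 + 425104\right) = -141699 + \frac{1}{16} \cdot \frac{1}{652} \left(- \frac{1}{420}\right) 424990 = -141699 - \frac{42499}{438144} = - \frac{62084609155}{438144}$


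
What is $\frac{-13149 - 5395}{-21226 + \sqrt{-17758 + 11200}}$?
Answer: $\frac{196807472}{225274817} + \frac{9272 i \sqrt{6558}}{225274817} \approx 0.87363 + 0.0033331 i$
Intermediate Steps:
$\frac{-13149 - 5395}{-21226 + \sqrt{-17758 + 11200}} = - \frac{18544}{-21226 + \sqrt{-6558}} = - \frac{18544}{-21226 + i \sqrt{6558}}$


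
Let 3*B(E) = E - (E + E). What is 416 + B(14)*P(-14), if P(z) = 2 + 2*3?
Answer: 1136/3 ≈ 378.67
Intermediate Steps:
P(z) = 8 (P(z) = 2 + 6 = 8)
B(E) = -E/3 (B(E) = (E - (E + E))/3 = (E - 2*E)/3 = (-E)/3 = -E/3)
416 + B(14)*P(-14) = 416 - ⅓*14*8 = 416 - 14/3*8 = 416 - 112/3 = 1136/3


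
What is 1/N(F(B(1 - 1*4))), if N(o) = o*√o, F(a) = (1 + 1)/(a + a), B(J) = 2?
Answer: 2*√2 ≈ 2.8284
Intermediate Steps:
F(a) = 1/a (F(a) = 2/((2*a)) = 2*(1/(2*a)) = 1/a)
N(o) = o^(3/2)
1/N(F(B(1 - 1*4))) = 1/((1/2)^(3/2)) = 1/((½)^(3/2)) = 1/(√2/4) = 2*√2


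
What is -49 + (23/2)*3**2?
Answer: 109/2 ≈ 54.500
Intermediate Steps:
-49 + (23/2)*3**2 = -49 + (23*(1/2))*9 = -49 + (23/2)*9 = -49 + 207/2 = 109/2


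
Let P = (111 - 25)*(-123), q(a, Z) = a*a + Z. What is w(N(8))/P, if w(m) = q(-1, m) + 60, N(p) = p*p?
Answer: -125/10578 ≈ -0.011817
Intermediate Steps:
N(p) = p²
q(a, Z) = Z + a² (q(a, Z) = a² + Z = Z + a²)
w(m) = 61 + m (w(m) = (m + (-1)²) + 60 = (m + 1) + 60 = (1 + m) + 60 = 61 + m)
P = -10578 (P = 86*(-123) = -10578)
w(N(8))/P = (61 + 8²)/(-10578) = (61 + 64)*(-1/10578) = 125*(-1/10578) = -125/10578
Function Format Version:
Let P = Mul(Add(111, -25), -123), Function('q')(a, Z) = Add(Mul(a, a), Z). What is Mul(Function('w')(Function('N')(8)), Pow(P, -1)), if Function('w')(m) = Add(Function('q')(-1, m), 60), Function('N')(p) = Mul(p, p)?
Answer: Rational(-125, 10578) ≈ -0.011817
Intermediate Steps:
Function('N')(p) = Pow(p, 2)
Function('q')(a, Z) = Add(Z, Pow(a, 2)) (Function('q')(a, Z) = Add(Pow(a, 2), Z) = Add(Z, Pow(a, 2)))
Function('w')(m) = Add(61, m) (Function('w')(m) = Add(Add(m, Pow(-1, 2)), 60) = Add(Add(m, 1), 60) = Add(Add(1, m), 60) = Add(61, m))
P = -10578 (P = Mul(86, -123) = -10578)
Mul(Function('w')(Function('N')(8)), Pow(P, -1)) = Mul(Add(61, Pow(8, 2)), Pow(-10578, -1)) = Mul(Add(61, 64), Rational(-1, 10578)) = Mul(125, Rational(-1, 10578)) = Rational(-125, 10578)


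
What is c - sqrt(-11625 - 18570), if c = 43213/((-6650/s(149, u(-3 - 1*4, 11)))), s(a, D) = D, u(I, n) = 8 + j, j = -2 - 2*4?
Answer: 43213/3325 - 3*I*sqrt(3355) ≈ 12.996 - 173.77*I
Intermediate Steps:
j = -10 (j = -2 - 8 = -10)
u(I, n) = -2 (u(I, n) = 8 - 10 = -2)
c = 43213/3325 (c = 43213/((-6650/(-2))) = 43213/((-6650*(-1/2))) = 43213/3325 ≈ 12.996)
c - sqrt(-11625 - 18570) = 43213/3325 - sqrt(-11625 - 18570) = 43213/3325 - sqrt(-30195) = 43213/3325 - 3*I*sqrt(3355)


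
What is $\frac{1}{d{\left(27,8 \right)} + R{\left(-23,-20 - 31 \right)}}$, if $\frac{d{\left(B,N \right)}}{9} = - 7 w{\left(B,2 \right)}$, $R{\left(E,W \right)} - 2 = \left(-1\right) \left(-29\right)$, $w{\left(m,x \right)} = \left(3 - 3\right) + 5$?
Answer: $- \frac{1}{284} \approx -0.0035211$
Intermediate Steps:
$w{\left(m,x \right)} = 5$ ($w{\left(m,x \right)} = 0 + 5 = 5$)
$R{\left(E,W \right)} = 31$ ($R{\left(E,W \right)} = 2 - -29 = 2 + 29 = 31$)
$d{\left(B,N \right)} = -315$ ($d{\left(B,N \right)} = 9 \left(\left(-7\right) 5\right) = 9 \left(-35\right) = -315$)
$\frac{1}{d{\left(27,8 \right)} + R{\left(-23,-20 - 31 \right)}} = \frac{1}{-315 + 31} = \frac{1}{-284} = - \frac{1}{284}$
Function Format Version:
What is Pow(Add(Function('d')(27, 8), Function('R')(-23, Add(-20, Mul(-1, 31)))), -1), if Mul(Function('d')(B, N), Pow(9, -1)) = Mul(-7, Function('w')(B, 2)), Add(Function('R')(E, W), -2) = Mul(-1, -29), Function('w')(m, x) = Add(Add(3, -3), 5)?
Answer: Rational(-1, 284) ≈ -0.0035211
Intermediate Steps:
Function('w')(m, x) = 5 (Function('w')(m, x) = Add(0, 5) = 5)
Function('R')(E, W) = 31 (Function('R')(E, W) = Add(2, Mul(-1, -29)) = Add(2, 29) = 31)
Function('d')(B, N) = -315 (Function('d')(B, N) = Mul(9, Mul(-7, 5)) = Mul(9, -35) = -315)
Pow(Add(Function('d')(27, 8), Function('R')(-23, Add(-20, Mul(-1, 31)))), -1) = Pow(Add(-315, 31), -1) = Pow(-284, -1) = Rational(-1, 284)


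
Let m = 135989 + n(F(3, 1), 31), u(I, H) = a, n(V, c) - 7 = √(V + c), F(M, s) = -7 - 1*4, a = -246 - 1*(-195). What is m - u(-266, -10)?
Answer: 136047 + 2*√5 ≈ 1.3605e+5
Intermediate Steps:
a = -51 (a = -246 + 195 = -51)
F(M, s) = -11 (F(M, s) = -7 - 4 = -11)
n(V, c) = 7 + √(V + c)
u(I, H) = -51
m = 135996 + 2*√5 (m = 135989 + (7 + √(-11 + 31)) = 135989 + (7 + √20) = 135989 + (7 + 2*√5) = 135996 + 2*√5 ≈ 1.3600e+5)
m - u(-266, -10) = (135996 + 2*√5) - 1*(-51) = (135996 + 2*√5) + 51 = 136047 + 2*√5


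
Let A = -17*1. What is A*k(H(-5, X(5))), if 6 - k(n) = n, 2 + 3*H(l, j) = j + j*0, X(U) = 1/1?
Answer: -323/3 ≈ -107.67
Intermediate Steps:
X(U) = 1
A = -17
H(l, j) = -⅔ + j/3 (H(l, j) = -⅔ + (j + j*0)/3 = -⅔ + (j + 0)/3 = -⅔ + j/3)
k(n) = 6 - n
A*k(H(-5, X(5))) = -17*(6 - (-⅔ + (⅓)*1)) = -17*(6 - (-⅔ + ⅓)) = -17*(6 - 1*(-⅓)) = -17*(6 + ⅓) = -17*19/3 = -323/3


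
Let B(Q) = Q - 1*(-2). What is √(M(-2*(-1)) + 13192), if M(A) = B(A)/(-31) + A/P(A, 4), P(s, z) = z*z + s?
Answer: √114097453/93 ≈ 114.86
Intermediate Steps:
P(s, z) = s + z² (P(s, z) = z² + s = s + z²)
B(Q) = 2 + Q (B(Q) = Q + 2 = 2 + Q)
M(A) = -2/31 - A/31 + A/(16 + A) (M(A) = (2 + A)/(-31) + A/(A + 4²) = (2 + A)*(-1/31) + A/(A + 16) = (-2/31 - A/31) + A/(16 + A) = -2/31 - A/31 + A/(16 + A))
√(M(-2*(-1)) + 13192) = √((-32 - (-2*(-1))² + 13*(-2*(-1)))/(31*(16 - 2*(-1))) + 13192) = √((-32 - 1*2² + 13*2)/(31*(16 + 2)) + 13192) = √((1/31)*(-32 - 1*4 + 26)/18 + 13192) = √((1/31)*(1/18)*(-32 - 4 + 26) + 13192) = √((1/31)*(1/18)*(-10) + 13192) = √(-5/279 + 13192) = √(3680563/279) = √114097453/93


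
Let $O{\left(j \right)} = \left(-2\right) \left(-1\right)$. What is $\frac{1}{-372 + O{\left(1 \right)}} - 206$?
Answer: $- \frac{76221}{370} \approx -206.0$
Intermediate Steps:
$O{\left(j \right)} = 2$
$\frac{1}{-372 + O{\left(1 \right)}} - 206 = \frac{1}{-372 + 2} - 206 = \frac{1}{-370} - 206 = - \frac{1}{370} - 206 = - \frac{76221}{370}$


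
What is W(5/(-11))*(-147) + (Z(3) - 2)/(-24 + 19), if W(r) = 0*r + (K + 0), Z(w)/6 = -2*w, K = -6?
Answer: 4448/5 ≈ 889.60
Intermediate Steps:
Z(w) = -12*w (Z(w) = 6*(-2*w) = -12*w)
W(r) = -6 (W(r) = 0*r + (-6 + 0) = 0 - 6 = -6)
W(5/(-11))*(-147) + (Z(3) - 2)/(-24 + 19) = -6*(-147) + (-12*3 - 2)/(-24 + 19) = 882 + (-36 - 2)/(-5) = 882 - 38*(-⅕) = 882 + 38/5 = 4448/5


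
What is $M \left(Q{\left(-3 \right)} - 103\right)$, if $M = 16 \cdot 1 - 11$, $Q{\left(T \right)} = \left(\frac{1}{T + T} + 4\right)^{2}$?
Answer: $- \frac{15895}{36} \approx -441.53$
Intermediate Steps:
$Q{\left(T \right)} = \left(4 + \frac{1}{2 T}\right)^{2}$ ($Q{\left(T \right)} = \left(\frac{1}{2 T} + 4\right)^{2} = \left(4 + \frac{1}{2 T}\right)^{2}$)
$M = 5$ ($M = 16 - 11 = 5$)
$M \left(Q{\left(-3 \right)} - 103\right) = 5 \left(\frac{\left(1 + 8 \left(-3\right)\right)^{2}}{4 \cdot 9} - 103\right) = 5 \left(\frac{1}{4} \cdot \frac{1}{9} \left(1 - 24\right)^{2} - 103\right) = 5 \left(\frac{1}{4} \cdot \frac{1}{9} \left(-23\right)^{2} - 103\right) = 5 \left(\frac{1}{4} \cdot \frac{1}{9} \cdot 529 - 103\right) = 5 \left(\frac{529}{36} - 103\right) = 5 \left(- \frac{3179}{36}\right) = - \frac{15895}{36}$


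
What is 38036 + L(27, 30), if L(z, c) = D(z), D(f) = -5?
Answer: 38031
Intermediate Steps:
L(z, c) = -5
38036 + L(27, 30) = 38036 - 5 = 38031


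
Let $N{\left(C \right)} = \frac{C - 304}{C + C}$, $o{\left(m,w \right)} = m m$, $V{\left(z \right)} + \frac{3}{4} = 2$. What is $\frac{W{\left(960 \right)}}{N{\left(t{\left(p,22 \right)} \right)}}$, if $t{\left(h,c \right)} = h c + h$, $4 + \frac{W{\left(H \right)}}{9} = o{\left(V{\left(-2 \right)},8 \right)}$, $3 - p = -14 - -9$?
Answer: $\frac{2691}{40} \approx 67.275$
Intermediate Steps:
$V{\left(z \right)} = \frac{5}{4}$ ($V{\left(z \right)} = - \frac{3}{4} + 2 = \frac{5}{4}$)
$p = 8$ ($p = 3 - \left(-14 - -9\right) = 3 - \left(-14 + 9\right) = 3 - -5 = 3 + 5 = 8$)
$o{\left(m,w \right)} = m^{2}$
$W{\left(H \right)} = - \frac{351}{16}$ ($W{\left(H \right)} = -36 + 9 \left(\frac{5}{4}\right)^{2} = -36 + 9 \cdot \frac{25}{16} = -36 + \frac{225}{16} = - \frac{351}{16}$)
$t{\left(h,c \right)} = h + c h$ ($t{\left(h,c \right)} = c h + h = h + c h$)
$N{\left(C \right)} = \frac{-304 + C}{2 C}$
$\frac{W{\left(960 \right)}}{N{\left(t{\left(p,22 \right)} \right)}} = - \frac{351}{16 \frac{-304 + 8 \left(1 + 22\right)}{2 \cdot 8 \left(1 + 22\right)}} = - \frac{351}{16 \frac{-304 + 8 \cdot 23}{2 \cdot 8 \cdot 23}} = - \frac{351}{16 \frac{-304 + 184}{2 \cdot 184}} = - \frac{351}{16 \cdot \frac{1}{2} \cdot \frac{1}{184} \left(-120\right)} = - \frac{351}{16 \left(- \frac{15}{46}\right)} = \left(- \frac{351}{16}\right) \left(- \frac{46}{15}\right) = \frac{2691}{40}$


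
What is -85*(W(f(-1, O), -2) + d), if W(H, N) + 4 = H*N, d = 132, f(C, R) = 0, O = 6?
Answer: -10880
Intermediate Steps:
W(H, N) = -4 + H*N
-85*(W(f(-1, O), -2) + d) = -85*((-4 + 0*(-2)) + 132) = -85*((-4 + 0) + 132) = -85*(-4 + 132) = -85*128 = -10880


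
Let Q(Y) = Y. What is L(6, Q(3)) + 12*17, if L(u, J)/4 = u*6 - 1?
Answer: 344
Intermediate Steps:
L(u, J) = -4 + 24*u (L(u, J) = 4*(u*6 - 1) = 4*(6*u - 1) = 4*(-1 + 6*u) = -4 + 24*u)
L(6, Q(3)) + 12*17 = (-4 + 24*6) + 12*17 = (-4 + 144) + 204 = 140 + 204 = 344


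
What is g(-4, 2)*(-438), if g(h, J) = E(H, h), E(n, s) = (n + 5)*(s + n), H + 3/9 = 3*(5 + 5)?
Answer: -1169168/3 ≈ -3.8972e+5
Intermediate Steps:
H = 89/3 (H = -⅓ + 3*(5 + 5) = -⅓ + 3*10 = -⅓ + 30 = 89/3 ≈ 29.667)
E(n, s) = (5 + n)*(n + s)
g(h, J) = 9256/9 + 104*h/3 (g(h, J) = (89/3)² + 5*(89/3) + 5*h + 89*h/3 = 7921/9 + 445/3 + 5*h + 89*h/3 = 9256/9 + 104*h/3)
g(-4, 2)*(-438) = (9256/9 + (104/3)*(-4))*(-438) = (9256/9 - 416/3)*(-438) = (8008/9)*(-438) = -1169168/3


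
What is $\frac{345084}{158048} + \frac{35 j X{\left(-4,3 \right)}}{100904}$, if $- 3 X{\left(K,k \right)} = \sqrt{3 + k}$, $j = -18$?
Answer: $\frac{86271}{39512} + \frac{105 \sqrt{6}}{50452} \approx 2.1885$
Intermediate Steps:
$X{\left(K,k \right)} = - \frac{\sqrt{3 + k}}{3}$
$\frac{345084}{158048} + \frac{35 j X{\left(-4,3 \right)}}{100904} = \frac{345084}{158048} + \frac{35 \left(-18\right) \left(- \frac{\sqrt{3 + 3}}{3}\right)}{100904} = 345084 \cdot \frac{1}{158048} + - 630 \left(- \frac{\sqrt{6}}{3}\right) \frac{1}{100904} = \frac{86271}{39512} + 210 \sqrt{6} \cdot \frac{1}{100904} = \frac{86271}{39512} + \frac{105 \sqrt{6}}{50452}$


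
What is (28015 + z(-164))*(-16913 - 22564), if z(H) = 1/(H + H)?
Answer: -362750955363/328 ≈ -1.1059e+9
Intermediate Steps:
z(H) = 1/(2*H)
(28015 + z(-164))*(-16913 - 22564) = (28015 + (½)/(-164))*(-16913 - 22564) = (28015 + (½)*(-1/164))*(-39477) = (28015 - 1/328)*(-39477) = (9188919/328)*(-39477) = -362750955363/328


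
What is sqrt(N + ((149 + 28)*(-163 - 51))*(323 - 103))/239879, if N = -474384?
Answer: 6*I*sqrt(244654)/239879 ≈ 0.012372*I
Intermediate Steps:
sqrt(N + ((149 + 28)*(-163 - 51))*(323 - 103))/239879 = sqrt(-474384 + ((149 + 28)*(-163 - 51))*(323 - 103))/239879 = sqrt(-474384 + (177*(-214))*220)*(1/239879) = sqrt(-474384 - 37878*220)*(1/239879) = sqrt(-474384 - 8333160)*(1/239879) = sqrt(-8807544)*(1/239879) = (6*I*sqrt(244654))*(1/239879) = 6*I*sqrt(244654)/239879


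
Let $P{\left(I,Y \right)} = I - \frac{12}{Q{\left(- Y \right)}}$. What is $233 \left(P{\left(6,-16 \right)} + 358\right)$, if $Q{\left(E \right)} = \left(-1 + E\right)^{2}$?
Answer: $\frac{6359968}{75} \approx 84800.0$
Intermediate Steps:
$P{\left(I,Y \right)} = I - \frac{12}{\left(-1 - Y\right)^{2}}$
$233 \left(P{\left(6,-16 \right)} + 358\right) = 233 \left(\left(6 - \frac{12}{\left(1 - 16\right)^{2}}\right) + 358\right) = 233 \left(\left(6 - \frac{12}{225}\right) + 358\right) = 233 \left(\left(6 - \frac{4}{75}\right) + 358\right) = 233 \left(\frac{446}{75} + 358\right) = 233 \cdot \frac{27296}{75} = \frac{6359968}{75}$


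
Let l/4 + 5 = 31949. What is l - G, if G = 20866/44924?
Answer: 2870094079/22462 ≈ 1.2778e+5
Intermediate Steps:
G = 10433/22462 (G = 20866*(1/44924) = 10433/22462 ≈ 0.46447)
l = 127776 (l = -20 + 4*31949 = -20 + 127796 = 127776)
l - G = 127776 - 1*10433/22462 = 127776 - 10433/22462 = 2870094079/22462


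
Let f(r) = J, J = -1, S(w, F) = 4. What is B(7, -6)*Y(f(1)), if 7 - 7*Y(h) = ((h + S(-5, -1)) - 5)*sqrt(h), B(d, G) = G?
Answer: -6 - 12*I/7 ≈ -6.0 - 1.7143*I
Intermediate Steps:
f(r) = -1
Y(h) = 1 - sqrt(h)*(-1 + h)/7 (Y(h) = 1 - ((h + 4) - 5)*sqrt(h)/7 = 1 - ((4 + h) - 5)*sqrt(h)/7 = 1 - (-1 + h)*sqrt(h)/7 = 1 - sqrt(h)*(-1 + h)/7)
B(7, -6)*Y(f(1)) = -6*(1 - (-1)*I/7 + sqrt(-1)/7) = -6*(1 - (-1)*I/7 + I/7) = -6*(1 + I/7 + I/7) = -6*(1 + 2*I/7) = -6 - 12*I/7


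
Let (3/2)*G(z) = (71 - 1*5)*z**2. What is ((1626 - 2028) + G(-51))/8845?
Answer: 114042/8845 ≈ 12.893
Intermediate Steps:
G(z) = 44*z**2 (G(z) = 2*((71 - 1*5)*z**2)/3 = 2*((71 - 5)*z**2)/3 = 2*(66*z**2)/3 = 44*z**2)
((1626 - 2028) + G(-51))/8845 = ((1626 - 2028) + 44*(-51)**2)/8845 = (-402 + 44*2601)*(1/8845) = (-402 + 114444)*(1/8845) = 114042*(1/8845) = 114042/8845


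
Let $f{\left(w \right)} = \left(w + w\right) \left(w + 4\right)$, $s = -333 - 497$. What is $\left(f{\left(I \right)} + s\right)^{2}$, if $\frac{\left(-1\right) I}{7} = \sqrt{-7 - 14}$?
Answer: $8274688 + 323456 i \sqrt{21} \approx 8.2747 \cdot 10^{6} + 1.4823 \cdot 10^{6} i$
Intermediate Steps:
$s = -830$ ($s = -333 - 497 = -830$)
$I = - 7 i \sqrt{21}$ ($I = - 7 \sqrt{-7 - 14} = - 7 \sqrt{-21} = - 7 i \sqrt{21} \approx - 32.078 i$)
$f{\left(w \right)} = 2 w \left(4 + w\right)$
$\left(f{\left(I \right)} + s\right)^{2} = \left(2 \left(- 7 i \sqrt{21}\right) \left(4 - 7 i \sqrt{21}\right) - 830\right)^{2} = \left(- 14 i \sqrt{21} \left(4 - 7 i \sqrt{21}\right) - 830\right)^{2} = \left(-830 - 14 i \sqrt{21} \left(4 - 7 i \sqrt{21}\right)\right)^{2}$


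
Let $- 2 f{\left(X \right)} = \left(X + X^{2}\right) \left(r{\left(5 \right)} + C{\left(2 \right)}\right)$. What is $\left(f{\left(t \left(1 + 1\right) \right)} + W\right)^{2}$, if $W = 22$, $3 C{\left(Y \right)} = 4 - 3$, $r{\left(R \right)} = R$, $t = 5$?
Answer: $\frac{662596}{9} \approx 73622.0$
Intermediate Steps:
$C{\left(Y \right)} = \frac{1}{3}$ ($C{\left(Y \right)} = \frac{4 - 3}{3} = \frac{1}{3} \cdot 1 = \frac{1}{3}$)
$f{\left(X \right)} = - \frac{8 X}{3} - \frac{8 X^{2}}{3}$ ($f{\left(X \right)} = - \frac{\left(X + X^{2}\right) \left(5 + \frac{1}{3}\right)}{2} = - \frac{\left(X + X^{2}\right) \frac{16}{3}}{2} = - \frac{\frac{16 X}{3} + \frac{16 X^{2}}{3}}{2} = - \frac{8 X}{3} - \frac{8 X^{2}}{3}$)
$\left(f{\left(t \left(1 + 1\right) \right)} + W\right)^{2} = \left(- \frac{8 \cdot 5 \left(1 + 1\right) \left(1 + 5 \left(1 + 1\right)\right)}{3} + 22\right)^{2} = \left(- \frac{8 \cdot 5 \cdot 2 \left(1 + 5 \cdot 2\right)}{3} + 22\right)^{2} = \left(\left(- \frac{8}{3}\right) 10 \left(1 + 10\right) + 22\right)^{2} = \left(\left(- \frac{8}{3}\right) 10 \cdot 11 + 22\right)^{2} = \left(- \frac{880}{3} + 22\right)^{2} = \left(- \frac{814}{3}\right)^{2} = \frac{662596}{9}$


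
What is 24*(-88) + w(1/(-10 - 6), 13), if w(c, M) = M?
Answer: -2099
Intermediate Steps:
24*(-88) + w(1/(-10 - 6), 13) = 24*(-88) + 13 = -2112 + 13 = -2099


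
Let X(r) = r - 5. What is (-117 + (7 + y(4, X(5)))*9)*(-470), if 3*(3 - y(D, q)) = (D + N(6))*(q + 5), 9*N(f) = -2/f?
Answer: 365660/9 ≈ 40629.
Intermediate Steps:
N(f) = -2/(9*f) (N(f) = (-2/f)/9 = -2/(9*f))
X(r) = -5 + r
y(D, q) = 3 - (5 + q)*(-1/27 + D)/3 (y(D, q) = 3 - (D - 2/9/6)*(q + 5)/3 = 3 - (D - 2/9*⅙)*(5 + q)/3 = 3 - (D - 1/27)*(5 + q)/3 = 3 - (-1/27 + D)*(5 + q)/3 = 3 - (5 + q)*(-1/27 + D)/3)
(-117 + (7 + y(4, X(5)))*9)*(-470) = (-117 + (7 + (248/81 - 5/3*4 + (-5 + 5)/81 - ⅓*4*(-5 + 5)))*9)*(-470) = (-117 + (7 + (248/81 - 20/3 + (1/81)*0 - ⅓*4*0))*9)*(-470) = (-117 + (7 + (248/81 - 20/3 + 0 + 0))*9)*(-470) = (-117 + (7 - 292/81)*9)*(-470) = (-117 + (275/81)*9)*(-470) = (-117 + 275/9)*(-470) = -778/9*(-470) = 365660/9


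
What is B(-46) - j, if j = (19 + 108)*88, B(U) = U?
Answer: -11222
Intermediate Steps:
j = 11176 (j = 127*88 = 11176)
B(-46) - j = -46 - 1*11176 = -46 - 11176 = -11222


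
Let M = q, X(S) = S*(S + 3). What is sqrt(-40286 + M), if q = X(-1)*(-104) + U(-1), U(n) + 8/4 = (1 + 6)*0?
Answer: 4*I*sqrt(2505) ≈ 200.2*I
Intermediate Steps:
X(S) = S*(3 + S)
U(n) = -2 (U(n) = -2 + (1 + 6)*0 = -2 + 7*0 = -2 + 0 = -2)
q = 206 (q = -(3 - 1)*(-104) - 2 = -1*2*(-104) - 2 = -2*(-104) - 2 = 208 - 2 = 206)
M = 206
sqrt(-40286 + M) = sqrt(-40286 + 206) = sqrt(-40080) = 4*I*sqrt(2505)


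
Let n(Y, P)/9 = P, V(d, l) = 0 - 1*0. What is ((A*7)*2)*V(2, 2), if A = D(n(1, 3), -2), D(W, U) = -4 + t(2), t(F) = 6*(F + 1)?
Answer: 0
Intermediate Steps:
t(F) = 6 + 6*F (t(F) = 6*(1 + F) = 6 + 6*F)
V(d, l) = 0 (V(d, l) = 0 + 0 = 0)
n(Y, P) = 9*P
D(W, U) = 14 (D(W, U) = -4 + (6 + 6*2) = -4 + (6 + 12) = -4 + 18 = 14)
A = 14
((A*7)*2)*V(2, 2) = ((14*7)*2)*0 = (98*2)*0 = 196*0 = 0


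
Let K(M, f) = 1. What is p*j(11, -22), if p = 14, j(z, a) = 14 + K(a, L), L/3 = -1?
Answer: 210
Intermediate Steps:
L = -3 (L = 3*(-1) = -3)
j(z, a) = 15 (j(z, a) = 14 + 1 = 15)
p*j(11, -22) = 14*15 = 210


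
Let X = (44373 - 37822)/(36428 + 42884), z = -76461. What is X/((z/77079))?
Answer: -168314843/2021424944 ≈ -0.083265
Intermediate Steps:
X = 6551/79312 ≈ 0.082598
X/((z/77079)) = 6551/(79312*((-76461/77079))) = 6551/(79312*((-76461*1/77079))) = 6551/(79312*(-25487/25693)) = (6551/79312)*(-25693/25487) = -168314843/2021424944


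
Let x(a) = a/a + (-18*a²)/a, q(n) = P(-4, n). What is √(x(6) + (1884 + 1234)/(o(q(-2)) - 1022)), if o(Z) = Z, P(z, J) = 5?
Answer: I*√12648881/339 ≈ 10.491*I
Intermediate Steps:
q(n) = 5
x(a) = 1 - 18*a
√(x(6) + (1884 + 1234)/(o(q(-2)) - 1022)) = √((1 - 18*6) + (1884 + 1234)/(5 - 1022)) = √((1 - 108) + 3118/(-1017)) = √(-107 + 3118*(-1/1017)) = √(-107 - 3118/1017) = √(-111937/1017) = I*√12648881/339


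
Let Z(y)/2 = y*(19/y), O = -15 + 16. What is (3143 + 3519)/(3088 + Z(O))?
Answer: 3331/1563 ≈ 2.1312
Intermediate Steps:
O = 1
Z(y) = 38 (Z(y) = 2*(y*(19/y)) = 2*19 = 38)
(3143 + 3519)/(3088 + Z(O)) = (3143 + 3519)/(3088 + 38) = 6662/3126 = 6662*(1/3126) = 3331/1563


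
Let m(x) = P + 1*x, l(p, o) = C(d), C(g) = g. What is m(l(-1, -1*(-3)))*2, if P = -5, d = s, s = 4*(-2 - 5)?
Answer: -66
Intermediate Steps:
s = -28 (s = 4*(-7) = -28)
d = -28
l(p, o) = -28
m(x) = -5 + x (m(x) = -5 + 1*x = -5 + x)
m(l(-1, -1*(-3)))*2 = (-5 - 28)*2 = -33*2 = -66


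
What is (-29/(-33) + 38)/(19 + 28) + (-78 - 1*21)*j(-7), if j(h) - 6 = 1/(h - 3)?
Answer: -9046561/15510 ≈ -583.27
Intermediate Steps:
j(h) = 6 + 1/(-3 + h) (j(h) = 6 + 1/(h - 3) = 6 + 1/(-3 + h))
(-29/(-33) + 38)/(19 + 28) + (-78 - 1*21)*j(-7) = (-29/(-33) + 38)/(19 + 28) + (-78 - 1*21)*((-17 + 6*(-7))/(-3 - 7)) = (-29*(-1/33) + 38)/47 + (-78 - 21)*((-17 - 42)/(-10)) = (29/33 + 38)*(1/47) - (-99)*(-59)/10 = (1283/33)*(1/47) - 99*59/10 = 1283/1551 - 5841/10 = -9046561/15510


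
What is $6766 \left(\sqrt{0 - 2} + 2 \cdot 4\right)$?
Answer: $54128 + 6766 i \sqrt{2} \approx 54128.0 + 9568.6 i$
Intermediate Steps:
$6766 \left(\sqrt{0 - 2} + 2 \cdot 4\right) = 6766 \left(\sqrt{-2} + 8\right) = 6766 \left(i \sqrt{2} + 8\right) = 6766 \left(8 + i \sqrt{2}\right) = 54128 + 6766 i \sqrt{2}$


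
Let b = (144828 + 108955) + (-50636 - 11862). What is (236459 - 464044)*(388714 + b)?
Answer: -131999072415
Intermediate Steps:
b = 191285 (b = 253783 - 62498 = 191285)
(236459 - 464044)*(388714 + b) = (236459 - 464044)*(388714 + 191285) = -227585*579999 = -131999072415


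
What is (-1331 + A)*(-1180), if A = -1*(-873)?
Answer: 540440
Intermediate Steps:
A = 873
(-1331 + A)*(-1180) = (-1331 + 873)*(-1180) = -458*(-1180) = 540440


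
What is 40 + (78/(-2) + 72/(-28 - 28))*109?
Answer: -30458/7 ≈ -4351.1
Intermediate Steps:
40 + (78/(-2) + 72/(-28 - 28))*109 = 40 + (78*(-½) + 72/(-56))*109 = 40 + (-39 + 72*(-1/56))*109 = 40 + (-39 - 9/7)*109 = 40 - 282/7*109 = 40 - 30738/7 = -30458/7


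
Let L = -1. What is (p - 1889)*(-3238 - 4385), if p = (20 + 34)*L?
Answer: 14811489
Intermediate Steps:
p = -54 (p = (20 + 34)*(-1) = 54*(-1) = -54)
(p - 1889)*(-3238 - 4385) = (-54 - 1889)*(-3238 - 4385) = -1943*(-7623) = 14811489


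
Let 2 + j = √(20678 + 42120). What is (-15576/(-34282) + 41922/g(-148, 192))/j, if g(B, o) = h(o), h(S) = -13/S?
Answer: -137968219140/6996287701 - 68984109570*√62798/6996287701 ≈ -2490.6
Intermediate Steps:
g(B, o) = -13/o
j = -2 + √62798 (j = -2 + √(20678 + 42120) = -2 + √62798 ≈ 248.60)
(-15576/(-34282) + 41922/g(-148, 192))/j = (-15576/(-34282) + 41922/((-13/192)))/(-2 + √62798) = (-15576*(-1/34282) + 41922/((-13*1/192)))/(-2 + √62798) = (7788/17141 + 41922/(-13/192))/(-2 + √62798) = (7788/17141 + 41922*(-192/13))/(-2 + √62798) = (7788/17141 - 8049024/13)/(-2 + √62798) = -137968219140/(222833*(-2 + √62798))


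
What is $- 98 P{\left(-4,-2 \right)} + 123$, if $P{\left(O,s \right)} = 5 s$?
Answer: $1103$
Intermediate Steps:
$- 98 P{\left(-4,-2 \right)} + 123 = - 98 \cdot 5 \left(-2\right) + 123 = \left(-98\right) \left(-10\right) + 123 = 980 + 123 = 1103$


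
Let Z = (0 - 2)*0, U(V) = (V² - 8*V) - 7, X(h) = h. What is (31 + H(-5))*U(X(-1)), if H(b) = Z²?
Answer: 62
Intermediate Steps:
U(V) = -7 + V² - 8*V
Z = 0 (Z = -2*0 = 0)
H(b) = 0 (H(b) = 0² = 0)
(31 + H(-5))*U(X(-1)) = (31 + 0)*(-7 + (-1)² - 8*(-1)) = 31*(-7 + 1 + 8) = 31*2 = 62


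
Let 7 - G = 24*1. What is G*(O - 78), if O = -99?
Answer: 3009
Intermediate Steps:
G = -17 (G = 7 - 24 = -17)
G*(O - 78) = -17*(-99 - 78) = -17*(-177) = 3009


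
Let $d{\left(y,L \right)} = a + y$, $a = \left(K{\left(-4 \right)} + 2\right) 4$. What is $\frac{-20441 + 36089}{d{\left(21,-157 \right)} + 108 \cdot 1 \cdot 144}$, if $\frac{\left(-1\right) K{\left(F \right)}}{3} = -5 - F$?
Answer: $\frac{15648}{15593} \approx 1.0035$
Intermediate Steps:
$K{\left(F \right)} = 15 + 3 F$ ($K{\left(F \right)} = - 3 \left(-5 - F\right) = 15 + 3 F$)
$a = 20$ ($a = \left(\left(15 + 3 \left(-4\right)\right) + 2\right) 4 = \left(\left(15 - 12\right) + 2\right) 4 = \left(3 + 2\right) 4 = 5 \cdot 4 = 20$)
$d{\left(y,L \right)} = 20 + y$
$\frac{-20441 + 36089}{d{\left(21,-157 \right)} + 108 \cdot 1 \cdot 144} = \frac{-20441 + 36089}{\left(20 + 21\right) + 108 \cdot 1 \cdot 144} = \frac{15648}{41 + 108 \cdot 144} = \frac{15648}{41 + 15552} = \frac{15648}{15593}$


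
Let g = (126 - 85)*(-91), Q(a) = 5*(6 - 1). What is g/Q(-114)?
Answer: -3731/25 ≈ -149.24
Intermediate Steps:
Q(a) = 25 (Q(a) = 5*5 = 25)
g = -3731 (g = 41*(-91) = -3731)
g/Q(-114) = -3731/25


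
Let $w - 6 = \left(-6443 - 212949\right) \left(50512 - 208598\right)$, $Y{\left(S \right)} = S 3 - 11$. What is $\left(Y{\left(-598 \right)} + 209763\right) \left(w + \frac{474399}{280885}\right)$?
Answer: $\frac{2025901740211846629182}{280885} \approx 7.2126 \cdot 10^{15}$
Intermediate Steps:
$Y{\left(S \right)} = -11 + 3 S$ ($Y{\left(S \right)} = 3 S - 11 = -11 + 3 S$)
$w = 34682803718$ ($w = 6 + \left(-6443 - 212949\right) \left(50512 - 208598\right) = 6 - -34682803712 = 6 + 34682803712 = 34682803718$)
$\left(Y{\left(-598 \right)} + 209763\right) \left(w + \frac{474399}{280885}\right) = \left(\left(-11 + 3 \left(-598\right)\right) + 209763\right) \left(34682803718 + \frac{474399}{280885}\right) = \left(\left(-11 - 1794\right) + 209763\right) \left(34682803718 + 474399 \cdot \frac{1}{280885}\right) = \left(-1805 + 209763\right) \left(34682803718 + \frac{474399}{280885}\right) = 207958 \cdot \frac{9741879322804829}{280885} = \frac{2025901740211846629182}{280885}$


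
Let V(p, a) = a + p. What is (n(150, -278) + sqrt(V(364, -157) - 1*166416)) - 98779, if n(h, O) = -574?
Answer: -99353 + I*sqrt(166209) ≈ -99353.0 + 407.69*I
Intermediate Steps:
(n(150, -278) + sqrt(V(364, -157) - 1*166416)) - 98779 = (-574 + sqrt((-157 + 364) - 1*166416)) - 98779 = (-574 + sqrt(207 - 166416)) - 98779 = (-574 + sqrt(-166209)) - 98779 = (-574 + I*sqrt(166209)) - 98779 = -99353 + I*sqrt(166209)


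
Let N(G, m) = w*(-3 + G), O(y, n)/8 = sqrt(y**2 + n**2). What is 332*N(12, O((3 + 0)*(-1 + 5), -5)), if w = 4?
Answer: 11952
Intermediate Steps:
O(y, n) = 8*sqrt(n**2 + y**2) (O(y, n) = 8*sqrt(y**2 + n**2) = 8*sqrt(n**2 + y**2))
N(G, m) = -12 + 4*G (N(G, m) = 4*(-3 + G) = -12 + 4*G)
332*N(12, O((3 + 0)*(-1 + 5), -5)) = 332*(-12 + 4*12) = 332*(-12 + 48) = 332*36 = 11952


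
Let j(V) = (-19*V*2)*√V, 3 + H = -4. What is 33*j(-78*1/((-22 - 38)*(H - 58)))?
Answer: 627*I*√2/250 ≈ 3.5468*I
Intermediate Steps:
H = -7 (H = -3 - 4 = -7)
j(V) = -38*V^(3/2) (j(V) = (-38*V)*√V = -38*V^(3/2))
33*j(-78*1/((-22 - 38)*(H - 58))) = 33*(-38*78*√78*(-1/((-22 - 38)*(-7 - 58)))^(3/2)) = 33*(-38*(-I*√2/500)) = 33*(-(-19)*I*√2/250) = 33*(19*I*√2/250) = 627*I*√2/250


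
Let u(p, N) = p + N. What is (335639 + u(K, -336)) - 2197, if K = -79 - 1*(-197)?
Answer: 333224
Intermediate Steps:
K = 118 (K = -79 + 197 = 118)
u(p, N) = N + p
(335639 + u(K, -336)) - 2197 = (335639 + (-336 + 118)) - 2197 = (335639 - 218) - 2197 = 335421 - 2197 = 333224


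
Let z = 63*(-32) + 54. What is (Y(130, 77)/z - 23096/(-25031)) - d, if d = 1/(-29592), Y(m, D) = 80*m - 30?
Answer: -352235973613/80738191368 ≈ -4.3627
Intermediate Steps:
Y(m, D) = -30 + 80*m
z = -1962 (z = -2016 + 54 = -1962)
d = -1/29592 ≈ -3.3793e-5
(Y(130, 77)/z - 23096/(-25031)) - d = ((-30 + 80*130)/(-1962) - 23096/(-25031)) - 1*(-1/29592) = ((-30 + 10400)*(-1/1962) - 23096*(-1/25031)) + 1/29592 = (10370*(-1/1962) + 23096/25031) + 1/29592 = (-5185/981 + 23096/25031) + 1/29592 = -107128559/24555411 + 1/29592 = -352235973613/80738191368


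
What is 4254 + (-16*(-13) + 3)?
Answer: 4465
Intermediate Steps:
4254 + (-16*(-13) + 3) = 4254 + (208 + 3) = 4254 + 211 = 4465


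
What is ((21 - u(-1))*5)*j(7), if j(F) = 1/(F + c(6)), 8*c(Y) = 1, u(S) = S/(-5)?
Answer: 832/57 ≈ 14.596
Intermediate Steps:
u(S) = -S/5 (u(S) = S*(-⅕) = -S/5)
c(Y) = ⅛ (c(Y) = (⅛)*1 = ⅛)
j(F) = 1/(⅛ + F) (j(F) = 1/(F + ⅛) = 1/(⅛ + F))
((21 - u(-1))*5)*j(7) = ((21 - (-1)*(-1)/5)*5)*(8/(1 + 8*7)) = ((21 - 1*⅕)*5)*(8/(1 + 56)) = ((21 - ⅕)*5)*(8/57) = ((104/5)*5)*(8*(1/57)) = 104*(8/57) = 832/57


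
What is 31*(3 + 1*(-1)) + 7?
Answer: 69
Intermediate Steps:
31*(3 + 1*(-1)) + 7 = 31*(3 - 1) + 7 = 31*2 + 7 = 62 + 7 = 69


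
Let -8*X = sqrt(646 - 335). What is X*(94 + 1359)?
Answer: -1453*sqrt(311)/8 ≈ -3203.0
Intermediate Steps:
X = -sqrt(311)/8 (X = -sqrt(646 - 335)/8 = -sqrt(311)/8 ≈ -2.2044)
X*(94 + 1359) = (-sqrt(311)/8)*(94 + 1359) = -sqrt(311)/8*1453 = -1453*sqrt(311)/8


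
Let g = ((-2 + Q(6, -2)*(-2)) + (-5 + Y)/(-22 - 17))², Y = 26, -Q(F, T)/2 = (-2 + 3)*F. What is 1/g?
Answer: 169/77841 ≈ 0.0021711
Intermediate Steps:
Q(F, T) = -2*F (Q(F, T) = -2*(-2 + 3)*F = -2*F)
g = 77841/169 (g = ((-2 - 2*6*(-2)) + (-5 + 26)/(-22 - 17))² = ((-2 - 12*(-2)) + 21/(-39))² = ((-2 + 24) + 21*(-1/39))² = (22 - 7/13)² = (279/13)² = 77841/169 ≈ 460.60)
1/g = 1/(77841/169) = 169/77841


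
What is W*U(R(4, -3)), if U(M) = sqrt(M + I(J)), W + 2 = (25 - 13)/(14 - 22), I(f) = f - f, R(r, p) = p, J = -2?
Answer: -7*I*sqrt(3)/2 ≈ -6.0622*I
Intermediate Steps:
I(f) = 0
W = -7/2 (W = -2 + (25 - 13)/(14 - 22) = -2 + 12/(-8) = -2 + 12*(-1/8) = -2 - 3/2 = -7/2 ≈ -3.5000)
U(M) = sqrt(M) (U(M) = sqrt(M + 0) = sqrt(M))
W*U(R(4, -3)) = -7*I*sqrt(3)/2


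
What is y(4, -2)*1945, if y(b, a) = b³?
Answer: 124480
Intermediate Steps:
y(4, -2)*1945 = 4³*1945 = 64*1945 = 124480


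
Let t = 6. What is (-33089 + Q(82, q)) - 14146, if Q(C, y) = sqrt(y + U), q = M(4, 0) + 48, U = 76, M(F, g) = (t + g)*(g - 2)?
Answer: -47235 + 4*sqrt(7) ≈ -47224.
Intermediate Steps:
M(F, g) = (-2 + g)*(6 + g) (M(F, g) = (6 + g)*(g - 2) = (6 + g)*(-2 + g) = (-2 + g)*(6 + g))
q = 36 (q = (-12 + 0**2 + 4*0) + 48 = (-12 + 0 + 0) + 48 = -12 + 48 = 36)
Q(C, y) = sqrt(76 + y) (Q(C, y) = sqrt(y + 76) = sqrt(76 + y))
(-33089 + Q(82, q)) - 14146 = (-33089 + sqrt(76 + 36)) - 14146 = (-33089 + sqrt(112)) - 14146 = (-33089 + 4*sqrt(7)) - 14146 = -47235 + 4*sqrt(7)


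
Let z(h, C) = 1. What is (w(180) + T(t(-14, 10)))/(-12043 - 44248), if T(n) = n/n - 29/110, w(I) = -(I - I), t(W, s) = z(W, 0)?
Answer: -81/6192010 ≈ -1.3081e-5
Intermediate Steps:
t(W, s) = 1
w(I) = 0 (w(I) = -1*0 = 0)
T(n) = 81/110 (T(n) = 1 - 29*1/110 = 1 - 29/110 = 81/110)
(w(180) + T(t(-14, 10)))/(-12043 - 44248) = (0 + 81/110)/(-12043 - 44248) = (81/110)/(-56291) = (81/110)*(-1/56291) = -81/6192010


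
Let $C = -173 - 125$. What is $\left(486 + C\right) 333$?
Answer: $62604$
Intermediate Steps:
$C = -298$ ($C = -173 - 125 = -298$)
$\left(486 + C\right) 333 = \left(486 - 298\right) 333 = 188 \cdot 333 = 62604$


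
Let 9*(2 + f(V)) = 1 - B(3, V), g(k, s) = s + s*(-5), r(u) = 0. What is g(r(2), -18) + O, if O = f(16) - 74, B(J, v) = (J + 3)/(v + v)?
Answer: -563/144 ≈ -3.9097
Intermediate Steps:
g(k, s) = -4*s (g(k, s) = s - 5*s = -4*s)
B(J, v) = (3 + J)/(2*v) (B(J, v) = (3 + J)/((2*v)) = (3 + J)*(1/(2*v)) = (3 + J)/(2*v))
f(V) = -17/9 - 1/(3*V) (f(V) = -2 + (1 - (3 + 3)/(2*V))/9 = -2 + (1 - 6/(2*V))/9 = -2 + (1 - 3/V)/9 = -2 + (1/9 - 1/(3*V)) = -17/9 - 1/(3*V))
O = -10931/144 (O = (1/9)*(-3 - 17*16)/16 - 74 = (1/9)*(1/16)*(-3 - 272) - 74 = (1/9)*(1/16)*(-275) - 74 = -275/144 - 74 = -10931/144 ≈ -75.910)
g(r(2), -18) + O = -4*(-18) - 10931/144 = 72 - 10931/144 = -563/144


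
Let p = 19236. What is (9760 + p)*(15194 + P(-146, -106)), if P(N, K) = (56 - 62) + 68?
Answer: 442362976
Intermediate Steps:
P(N, K) = 62 (P(N, K) = -6 + 68 = 62)
(9760 + p)*(15194 + P(-146, -106)) = (9760 + 19236)*(15194 + 62) = 28996*15256 = 442362976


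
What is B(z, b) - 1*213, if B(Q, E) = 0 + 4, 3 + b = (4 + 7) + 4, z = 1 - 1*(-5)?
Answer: -209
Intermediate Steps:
z = 6 (z = 1 + 5 = 6)
b = 12 (b = -3 + ((4 + 7) + 4) = -3 + (11 + 4) = -3 + 15 = 12)
B(Q, E) = 4
B(z, b) - 1*213 = 4 - 1*213 = 4 - 213 = -209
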